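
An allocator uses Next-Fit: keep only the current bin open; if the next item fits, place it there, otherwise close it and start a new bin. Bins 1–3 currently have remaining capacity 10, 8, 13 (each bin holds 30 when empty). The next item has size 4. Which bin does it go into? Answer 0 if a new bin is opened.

Next-Fit only looks at bin 3, which has 13 free.
4 fits there.

3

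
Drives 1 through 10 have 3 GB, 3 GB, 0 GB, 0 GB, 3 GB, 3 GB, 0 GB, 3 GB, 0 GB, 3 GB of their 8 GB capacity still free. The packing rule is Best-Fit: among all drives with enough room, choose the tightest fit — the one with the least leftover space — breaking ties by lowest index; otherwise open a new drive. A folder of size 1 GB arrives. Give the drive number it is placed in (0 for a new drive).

1

Drives with room: drive 1 (3 GB), drive 2 (3 GB), drive 5 (3 GB), drive 6 (3 GB), drive 8 (3 GB), drive 10 (3 GB).
Tightest fit is drive 1 with 3 GB free.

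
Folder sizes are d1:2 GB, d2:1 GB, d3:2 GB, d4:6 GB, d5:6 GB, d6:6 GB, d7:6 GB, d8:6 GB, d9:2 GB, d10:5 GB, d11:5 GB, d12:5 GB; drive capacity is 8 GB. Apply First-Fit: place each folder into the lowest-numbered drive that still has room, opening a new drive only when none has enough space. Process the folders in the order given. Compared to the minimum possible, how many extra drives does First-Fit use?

1

First-Fit: [2,1,2,2] [6] [6] [6] [6] [6] [5] [5] [5] → 9 drives.
8 folders exceed 4 GB (half the capacity), and no two of those can share a drive, so at least 8 drives are needed.
An optimal packing achieves that bound: [6,2] [6,2] [6,2] [6,1] [6] [5] [5] [5] → 8 drives.
Excess: 9 − 8 = 1.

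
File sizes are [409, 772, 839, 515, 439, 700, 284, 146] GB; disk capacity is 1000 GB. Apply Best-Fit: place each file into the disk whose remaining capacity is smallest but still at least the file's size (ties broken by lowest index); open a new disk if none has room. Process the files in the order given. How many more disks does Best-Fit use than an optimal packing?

0

Best-Fit: [409,515] [772] [839,146] [439] [700,284] → 5 disks.
Total size 4104 GB; any packing needs at least ⌈4104/1000⌉ = 5 disks.
So 5 is already optimal.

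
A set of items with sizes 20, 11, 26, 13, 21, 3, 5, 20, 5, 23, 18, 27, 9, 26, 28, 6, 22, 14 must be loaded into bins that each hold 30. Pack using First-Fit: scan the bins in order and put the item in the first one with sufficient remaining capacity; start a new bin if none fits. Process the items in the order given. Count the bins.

12

bin 1: place 20, 10 left
bin 2: place 11, 19 left
bin 3: place 26, 4 left
bin 2: place 13, 6 left
bin 4: place 21, 9 left
bin 1: place 3, 7 left
bin 1: place 5, 2 left
bin 5: place 20, 10 left
bin 2: place 5, 1 left
bin 6: place 23, 7 left
bin 7: place 18, 12 left
bin 8: place 27, 3 left
bin 4: place 9, 0 left
bin 9: place 26, 4 left
bin 10: place 28, 2 left
bin 5: place 6, 4 left
bin 11: place 22, 8 left
bin 12: place 14, 16 left
Final bins: [20,3,5] [11,13,5] [26] [21,9] [20,6] [23] [18] [27] [26] [28] [22] [14].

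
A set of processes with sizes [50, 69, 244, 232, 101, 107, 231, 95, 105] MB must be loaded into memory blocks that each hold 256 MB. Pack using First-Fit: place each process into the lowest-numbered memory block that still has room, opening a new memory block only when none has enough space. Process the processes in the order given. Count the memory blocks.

6

50 MB → memory block 1 (remaining 206 MB)
69 MB → memory block 1 (remaining 137 MB)
244 MB → memory block 2 (remaining 12 MB)
232 MB → memory block 3 (remaining 24 MB)
101 MB → memory block 1 (remaining 36 MB)
107 MB → memory block 4 (remaining 149 MB)
231 MB → memory block 5 (remaining 25 MB)
95 MB → memory block 4 (remaining 54 MB)
105 MB → memory block 6 (remaining 151 MB)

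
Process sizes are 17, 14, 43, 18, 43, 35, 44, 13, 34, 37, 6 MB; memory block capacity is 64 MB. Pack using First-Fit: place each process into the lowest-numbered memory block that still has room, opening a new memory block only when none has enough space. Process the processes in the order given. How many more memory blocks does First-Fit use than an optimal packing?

1

First-Fit: [17,14,18,13] [43,6] [43] [35] [44] [34] [37] → 7 memory blocks.
6 processes exceed 32 MB (half the capacity), and no two of those can share a memory block, so at least 6 memory blocks are needed.
An optimal packing achieves that bound: [44,18] [43,17] [43,14,6] [37,13] [35] [34] → 6 memory blocks.
Excess: 7 − 6 = 1.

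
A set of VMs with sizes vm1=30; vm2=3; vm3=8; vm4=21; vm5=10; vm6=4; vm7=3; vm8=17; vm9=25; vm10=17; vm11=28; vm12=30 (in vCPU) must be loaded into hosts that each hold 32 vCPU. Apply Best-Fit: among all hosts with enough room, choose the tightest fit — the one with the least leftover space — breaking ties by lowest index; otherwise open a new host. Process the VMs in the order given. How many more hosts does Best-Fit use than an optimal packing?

1

Best-Fit: [30] [3,8,21] [10,4,3] [17] [25] [17] [28] [30] → 8 hosts.
Total size 196 vCPU; any packing needs at least ⌈196/32⌉ = 7 hosts.
An optimal packing achieves that bound: [30] [30] [28,4] [25,3,3] [21,10] [17,8] [17] → 7 hosts.
Excess: 8 − 7 = 1.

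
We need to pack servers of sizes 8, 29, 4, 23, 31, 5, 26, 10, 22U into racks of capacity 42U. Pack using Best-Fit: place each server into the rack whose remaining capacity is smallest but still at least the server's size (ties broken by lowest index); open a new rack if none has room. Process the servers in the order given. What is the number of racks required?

5 racks

8U → rack 1 (remaining 34U)
29U → rack 1 (remaining 5U)
4U → rack 1 (remaining 1U)
23U → rack 2 (remaining 19U)
31U → rack 3 (remaining 11U)
5U → rack 3 (remaining 6U)
26U → rack 4 (remaining 16U)
10U → rack 4 (remaining 6U)
22U → rack 5 (remaining 20U)
Final racks: [8,29,4] [23] [31,5] [26,10] [22].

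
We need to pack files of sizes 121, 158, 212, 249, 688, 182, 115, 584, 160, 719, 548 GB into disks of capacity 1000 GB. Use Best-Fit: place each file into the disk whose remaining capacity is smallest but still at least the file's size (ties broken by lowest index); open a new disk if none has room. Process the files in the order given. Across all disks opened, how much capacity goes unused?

1264

disk 1: place 121 GB, 879 GB left
disk 1: place 158 GB, 721 GB left
disk 1: place 212 GB, 509 GB left
disk 1: place 249 GB, 260 GB left
disk 2: place 688 GB, 312 GB left
disk 1: place 182 GB, 78 GB left
disk 2: place 115 GB, 197 GB left
disk 3: place 584 GB, 416 GB left
disk 2: place 160 GB, 37 GB left
disk 4: place 719 GB, 281 GB left
disk 5: place 548 GB, 452 GB left
5 disks × 1000 GB = 5000 GB; used 3736 GB; unused 1264 GB.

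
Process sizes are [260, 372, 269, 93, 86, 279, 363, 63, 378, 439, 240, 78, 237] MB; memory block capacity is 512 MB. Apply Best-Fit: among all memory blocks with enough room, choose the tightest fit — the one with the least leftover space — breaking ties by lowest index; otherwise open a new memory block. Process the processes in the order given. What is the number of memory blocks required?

8

260 MB → memory block 1 (remaining 252 MB)
372 MB → memory block 2 (remaining 140 MB)
269 MB → memory block 3 (remaining 243 MB)
93 MB → memory block 2 (remaining 47 MB)
86 MB → memory block 3 (remaining 157 MB)
279 MB → memory block 4 (remaining 233 MB)
363 MB → memory block 5 (remaining 149 MB)
63 MB → memory block 5 (remaining 86 MB)
378 MB → memory block 6 (remaining 134 MB)
439 MB → memory block 7 (remaining 73 MB)
240 MB → memory block 1 (remaining 12 MB)
78 MB → memory block 5 (remaining 8 MB)
237 MB → memory block 8 (remaining 275 MB)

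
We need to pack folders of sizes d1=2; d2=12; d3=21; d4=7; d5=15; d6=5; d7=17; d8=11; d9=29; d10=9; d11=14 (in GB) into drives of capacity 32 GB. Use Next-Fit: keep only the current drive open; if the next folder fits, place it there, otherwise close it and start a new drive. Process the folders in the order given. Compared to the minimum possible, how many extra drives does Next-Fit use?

Next-Fit: [2,12] [21,7] [15,5] [17,11] [29] [9,14] → 6 drives.
Total size 142 GB; any packing needs at least ⌈142/32⌉ = 5 drives.
An optimal packing achieves that bound: [29,2] [21,11] [17,15] [14,12,5] [9,7] → 5 drives.
Excess: 6 − 5 = 1.

1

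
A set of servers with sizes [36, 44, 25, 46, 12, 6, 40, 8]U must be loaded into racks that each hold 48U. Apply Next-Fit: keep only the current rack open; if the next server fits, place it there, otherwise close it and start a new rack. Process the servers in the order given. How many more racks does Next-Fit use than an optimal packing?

1

Next-Fit: [36] [44] [25] [46] [12,6] [40,8] → 6 racks.
Total size 217U; any packing needs at least ⌈217/48⌉ = 5 racks.
An optimal packing achieves that bound: [46] [44] [40,8] [36,12] [25,6] → 5 racks.
Excess: 6 − 5 = 1.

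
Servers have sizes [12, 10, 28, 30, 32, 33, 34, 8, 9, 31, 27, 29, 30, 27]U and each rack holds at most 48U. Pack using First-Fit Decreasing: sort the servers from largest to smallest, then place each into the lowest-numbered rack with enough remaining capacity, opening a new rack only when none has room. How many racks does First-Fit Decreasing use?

10

Sorted descending: 34, 33, 32, 31, 30, 30, 29, 28, 27, 27, 12, 10, 9, 8.
Put 34U in rack 1; 14U remain.
Put 33U in rack 2; 15U remain.
Put 32U in rack 3; 16U remain.
Put 31U in rack 4; 17U remain.
Put 30U in rack 5; 18U remain.
Put 30U in rack 6; 18U remain.
Put 29U in rack 7; 19U remain.
Put 28U in rack 8; 20U remain.
Put 27U in rack 9; 21U remain.
Put 27U in rack 10; 21U remain.
Put 12U in rack 1; 2U remain.
Put 10U in rack 2; 5U remain.
Put 9U in rack 3; 7U remain.
Put 8U in rack 4; 9U remain.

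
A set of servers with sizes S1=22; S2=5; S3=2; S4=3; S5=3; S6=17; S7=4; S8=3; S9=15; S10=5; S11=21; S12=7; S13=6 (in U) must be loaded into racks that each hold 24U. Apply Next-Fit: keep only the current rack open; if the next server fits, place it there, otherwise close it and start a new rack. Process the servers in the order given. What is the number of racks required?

6 racks

rack 1: place S1 (22U), 2U left
rack 2: place S2 (5U), 19U left
rack 2: place S3 (2U), 17U left
rack 2: place S4 (3U), 14U left
rack 2: place S5 (3U), 11U left
rack 3: place S6 (17U), 7U left
rack 3: place S7 (4U), 3U left
rack 3: place S8 (3U), 0U left
rack 4: place S9 (15U), 9U left
rack 4: place S10 (5U), 4U left
rack 5: place S11 (21U), 3U left
rack 6: place S12 (7U), 17U left
rack 6: place S13 (6U), 11U left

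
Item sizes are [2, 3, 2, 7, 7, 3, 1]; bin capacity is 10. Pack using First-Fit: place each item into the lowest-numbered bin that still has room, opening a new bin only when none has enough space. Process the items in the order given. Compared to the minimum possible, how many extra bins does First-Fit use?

0

First-Fit: [2,3,2,3] [7,1] [7] → 3 bins.
Total size 25; any packing needs at least ⌈25/10⌉ = 3 bins.
So 3 is already optimal.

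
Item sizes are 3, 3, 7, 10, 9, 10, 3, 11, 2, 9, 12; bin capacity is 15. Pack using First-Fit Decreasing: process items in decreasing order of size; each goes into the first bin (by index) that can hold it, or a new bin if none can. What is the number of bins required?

7

Sorted descending: 12, 11, 10, 10, 9, 9, 7, 3, 3, 3, 2.
bin 1: place 12, 3 left
bin 2: place 11, 4 left
bin 3: place 10, 5 left
bin 4: place 10, 5 left
bin 5: place 9, 6 left
bin 6: place 9, 6 left
bin 7: place 7, 8 left
bin 1: place 3, 0 left
bin 2: place 3, 1 left
bin 3: place 3, 2 left
bin 3: place 2, 0 left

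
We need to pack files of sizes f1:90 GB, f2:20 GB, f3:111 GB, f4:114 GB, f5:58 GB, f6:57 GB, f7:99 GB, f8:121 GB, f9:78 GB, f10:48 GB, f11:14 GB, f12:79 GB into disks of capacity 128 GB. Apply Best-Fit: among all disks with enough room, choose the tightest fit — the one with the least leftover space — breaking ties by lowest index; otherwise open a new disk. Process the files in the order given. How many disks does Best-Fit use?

8 disks

disk 1: place f1 (90 GB), 38 GB left
disk 1: place f2 (20 GB), 18 GB left
disk 2: place f3 (111 GB), 17 GB left
disk 3: place f4 (114 GB), 14 GB left
disk 4: place f5 (58 GB), 70 GB left
disk 4: place f6 (57 GB), 13 GB left
disk 5: place f7 (99 GB), 29 GB left
disk 6: place f8 (121 GB), 7 GB left
disk 7: place f9 (78 GB), 50 GB left
disk 7: place f10 (48 GB), 2 GB left
disk 3: place f11 (14 GB), 0 GB left
disk 8: place f12 (79 GB), 49 GB left
Final disks: [90,20] [111] [114,14] [58,57] [99] [121] [78,48] [79].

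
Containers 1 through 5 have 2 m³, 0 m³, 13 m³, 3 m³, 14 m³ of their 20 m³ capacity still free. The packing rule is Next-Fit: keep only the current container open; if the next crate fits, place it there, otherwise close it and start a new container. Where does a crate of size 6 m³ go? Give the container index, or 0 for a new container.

5

Next-Fit only looks at container 5, which has 14 m³ free.
6 m³ fits there.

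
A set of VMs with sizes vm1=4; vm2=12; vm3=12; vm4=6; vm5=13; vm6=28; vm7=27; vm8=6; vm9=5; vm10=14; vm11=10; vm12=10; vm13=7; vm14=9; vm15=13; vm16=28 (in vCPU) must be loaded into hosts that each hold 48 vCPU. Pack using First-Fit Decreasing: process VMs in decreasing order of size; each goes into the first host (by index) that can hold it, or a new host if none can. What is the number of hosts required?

Sorted descending: 28, 28, 27, 14, 13, 13, 12, 12, 10, 10, 9, 7, 6, 6, 5, 4.
28 vCPU → host 1 (remaining 20 vCPU)
28 vCPU → host 2 (remaining 20 vCPU)
27 vCPU → host 3 (remaining 21 vCPU)
14 vCPU → host 1 (remaining 6 vCPU)
13 vCPU → host 2 (remaining 7 vCPU)
13 vCPU → host 3 (remaining 8 vCPU)
12 vCPU → host 4 (remaining 36 vCPU)
12 vCPU → host 4 (remaining 24 vCPU)
10 vCPU → host 4 (remaining 14 vCPU)
10 vCPU → host 4 (remaining 4 vCPU)
9 vCPU → host 5 (remaining 39 vCPU)
7 vCPU → host 2 (remaining 0 vCPU)
6 vCPU → host 1 (remaining 0 vCPU)
6 vCPU → host 3 (remaining 2 vCPU)
5 vCPU → host 5 (remaining 34 vCPU)
4 vCPU → host 4 (remaining 0 vCPU)

5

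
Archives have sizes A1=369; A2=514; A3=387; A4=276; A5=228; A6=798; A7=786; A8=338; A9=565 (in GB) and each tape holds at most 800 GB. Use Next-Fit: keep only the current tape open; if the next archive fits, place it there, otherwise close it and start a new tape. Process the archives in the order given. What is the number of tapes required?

8

tape 1: place A1 (369 GB), 431 GB left
tape 2: place A2 (514 GB), 286 GB left
tape 3: place A3 (387 GB), 413 GB left
tape 3: place A4 (276 GB), 137 GB left
tape 4: place A5 (228 GB), 572 GB left
tape 5: place A6 (798 GB), 2 GB left
tape 6: place A7 (786 GB), 14 GB left
tape 7: place A8 (338 GB), 462 GB left
tape 8: place A9 (565 GB), 235 GB left
Final tapes: [369] [514] [387,276] [228] [798] [786] [338] [565].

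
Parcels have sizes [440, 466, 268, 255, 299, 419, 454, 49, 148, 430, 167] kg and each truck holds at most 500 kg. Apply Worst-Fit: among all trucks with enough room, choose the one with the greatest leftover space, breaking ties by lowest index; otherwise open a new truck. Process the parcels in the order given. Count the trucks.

truck 1: place 440 kg, 60 kg left
truck 2: place 466 kg, 34 kg left
truck 3: place 268 kg, 232 kg left
truck 4: place 255 kg, 245 kg left
truck 5: place 299 kg, 201 kg left
truck 6: place 419 kg, 81 kg left
truck 7: place 454 kg, 46 kg left
truck 4: place 49 kg, 196 kg left
truck 3: place 148 kg, 84 kg left
truck 8: place 430 kg, 70 kg left
truck 5: place 167 kg, 34 kg left
Final trucks: [440] [466] [268,148] [255,49] [299,167] [419] [454] [430].

8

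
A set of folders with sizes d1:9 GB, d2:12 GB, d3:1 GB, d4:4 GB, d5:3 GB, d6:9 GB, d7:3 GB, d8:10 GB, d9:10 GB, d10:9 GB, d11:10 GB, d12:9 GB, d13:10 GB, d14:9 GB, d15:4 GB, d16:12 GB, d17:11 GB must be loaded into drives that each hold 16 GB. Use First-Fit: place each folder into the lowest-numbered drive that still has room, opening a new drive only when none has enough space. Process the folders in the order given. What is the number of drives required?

Put d1 (9 GB) in drive 1; 7 GB remain.
Put d2 (12 GB) in drive 2; 4 GB remain.
Put d3 (1 GB) in drive 1; 6 GB remain.
Put d4 (4 GB) in drive 1; 2 GB remain.
Put d5 (3 GB) in drive 2; 1 GB remain.
Put d6 (9 GB) in drive 3; 7 GB remain.
Put d7 (3 GB) in drive 3; 4 GB remain.
Put d8 (10 GB) in drive 4; 6 GB remain.
Put d9 (10 GB) in drive 5; 6 GB remain.
Put d10 (9 GB) in drive 6; 7 GB remain.
Put d11 (10 GB) in drive 7; 6 GB remain.
Put d12 (9 GB) in drive 8; 7 GB remain.
Put d13 (10 GB) in drive 9; 6 GB remain.
Put d14 (9 GB) in drive 10; 7 GB remain.
Put d15 (4 GB) in drive 3; 0 GB remain.
Put d16 (12 GB) in drive 11; 4 GB remain.
Put d17 (11 GB) in drive 12; 5 GB remain.

12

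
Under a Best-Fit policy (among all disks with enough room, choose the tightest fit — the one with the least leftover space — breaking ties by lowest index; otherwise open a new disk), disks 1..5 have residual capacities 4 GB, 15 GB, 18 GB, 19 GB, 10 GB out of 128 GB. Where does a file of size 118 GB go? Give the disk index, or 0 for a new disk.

0

No disk has ≥ 118 GB free, so a new disk is opened.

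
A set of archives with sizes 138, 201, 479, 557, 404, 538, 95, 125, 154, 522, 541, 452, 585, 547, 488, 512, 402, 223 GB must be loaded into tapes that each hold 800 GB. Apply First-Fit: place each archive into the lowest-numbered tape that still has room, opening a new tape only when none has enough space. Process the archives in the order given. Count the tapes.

12

Put 138 GB in tape 1; 662 GB remain.
Put 201 GB in tape 1; 461 GB remain.
Put 479 GB in tape 2; 321 GB remain.
Put 557 GB in tape 3; 243 GB remain.
Put 404 GB in tape 1; 57 GB remain.
Put 538 GB in tape 4; 262 GB remain.
Put 95 GB in tape 2; 226 GB remain.
Put 125 GB in tape 2; 101 GB remain.
Put 154 GB in tape 3; 89 GB remain.
Put 522 GB in tape 5; 278 GB remain.
Put 541 GB in tape 6; 259 GB remain.
Put 452 GB in tape 7; 348 GB remain.
Put 585 GB in tape 8; 215 GB remain.
Put 547 GB in tape 9; 253 GB remain.
Put 488 GB in tape 10; 312 GB remain.
Put 512 GB in tape 11; 288 GB remain.
Put 402 GB in tape 12; 398 GB remain.
Put 223 GB in tape 4; 39 GB remain.
Final tapes: [138,201,404] [479,95,125] [557,154] [538,223] [522] [541] [452] [585] [547] [488] [512] [402].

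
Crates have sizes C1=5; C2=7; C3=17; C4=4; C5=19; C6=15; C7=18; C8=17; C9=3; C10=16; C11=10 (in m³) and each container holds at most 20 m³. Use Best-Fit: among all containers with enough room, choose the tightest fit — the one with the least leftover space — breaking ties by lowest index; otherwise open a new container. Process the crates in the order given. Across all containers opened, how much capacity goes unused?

29

C1 (5 m³) → container 1 (remaining 15 m³)
C2 (7 m³) → container 1 (remaining 8 m³)
C3 (17 m³) → container 2 (remaining 3 m³)
C4 (4 m³) → container 1 (remaining 4 m³)
C5 (19 m³) → container 3 (remaining 1 m³)
C6 (15 m³) → container 4 (remaining 5 m³)
C7 (18 m³) → container 5 (remaining 2 m³)
C8 (17 m³) → container 6 (remaining 3 m³)
C9 (3 m³) → container 2 (remaining 0 m³)
C10 (16 m³) → container 7 (remaining 4 m³)
C11 (10 m³) → container 8 (remaining 10 m³)
8 containers × 20 m³ = 160 m³; used 131 m³; unused 29 m³.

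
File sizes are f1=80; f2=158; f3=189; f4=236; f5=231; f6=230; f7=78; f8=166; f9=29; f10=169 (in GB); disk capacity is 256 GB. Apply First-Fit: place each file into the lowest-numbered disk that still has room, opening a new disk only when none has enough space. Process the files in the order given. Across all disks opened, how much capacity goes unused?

Put f1 (80 GB) in disk 1; 176 GB remain.
Put f2 (158 GB) in disk 1; 18 GB remain.
Put f3 (189 GB) in disk 2; 67 GB remain.
Put f4 (236 GB) in disk 3; 20 GB remain.
Put f5 (231 GB) in disk 4; 25 GB remain.
Put f6 (230 GB) in disk 5; 26 GB remain.
Put f7 (78 GB) in disk 6; 178 GB remain.
Put f8 (166 GB) in disk 6; 12 GB remain.
Put f9 (29 GB) in disk 2; 38 GB remain.
Put f10 (169 GB) in disk 7; 87 GB remain.
7 disks × 256 GB = 1792 GB; used 1566 GB; unused 226 GB.

226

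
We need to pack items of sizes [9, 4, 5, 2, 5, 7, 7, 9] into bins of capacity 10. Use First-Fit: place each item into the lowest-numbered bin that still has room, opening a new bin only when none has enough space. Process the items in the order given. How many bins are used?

Put 9 in bin 1; 1 remain.
Put 4 in bin 2; 6 remain.
Put 5 in bin 2; 1 remain.
Put 2 in bin 3; 8 remain.
Put 5 in bin 3; 3 remain.
Put 7 in bin 4; 3 remain.
Put 7 in bin 5; 3 remain.
Put 9 in bin 6; 1 remain.

6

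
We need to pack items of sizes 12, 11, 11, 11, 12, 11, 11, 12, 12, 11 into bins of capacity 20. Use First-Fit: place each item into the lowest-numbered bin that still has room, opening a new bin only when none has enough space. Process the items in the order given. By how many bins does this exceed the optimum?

First-Fit: [12] [11] [11] [11] [12] [11] [11] [12] [12] [11] → 10 bins.
10 items exceed 10 (half the capacity), and no two of those can share a bin, so at least 10 bins are needed.
So 10 is already optimal.

0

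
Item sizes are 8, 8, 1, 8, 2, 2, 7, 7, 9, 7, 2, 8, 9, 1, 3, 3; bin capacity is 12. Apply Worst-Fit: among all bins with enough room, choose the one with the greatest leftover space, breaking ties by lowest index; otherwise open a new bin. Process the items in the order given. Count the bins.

9

8 → bin 1 (remaining 4)
8 → bin 2 (remaining 4)
1 → bin 1 (remaining 3)
8 → bin 3 (remaining 4)
2 → bin 2 (remaining 2)
2 → bin 3 (remaining 2)
7 → bin 4 (remaining 5)
7 → bin 5 (remaining 5)
9 → bin 6 (remaining 3)
7 → bin 7 (remaining 5)
2 → bin 4 (remaining 3)
8 → bin 8 (remaining 4)
9 → bin 9 (remaining 3)
1 → bin 5 (remaining 4)
3 → bin 7 (remaining 2)
3 → bin 5 (remaining 1)
Final bins: [8,1] [8,2] [8,2] [7,2] [7,1,3] [9] [7,3] [8] [9].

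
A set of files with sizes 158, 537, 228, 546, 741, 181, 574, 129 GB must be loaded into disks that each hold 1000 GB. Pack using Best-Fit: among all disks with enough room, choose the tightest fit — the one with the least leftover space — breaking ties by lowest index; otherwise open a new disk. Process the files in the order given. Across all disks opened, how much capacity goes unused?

906

158 GB → disk 1 (remaining 842 GB)
537 GB → disk 1 (remaining 305 GB)
228 GB → disk 1 (remaining 77 GB)
546 GB → disk 2 (remaining 454 GB)
741 GB → disk 3 (remaining 259 GB)
181 GB → disk 3 (remaining 78 GB)
574 GB → disk 4 (remaining 426 GB)
129 GB → disk 4 (remaining 297 GB)
4 disks × 1000 GB = 4000 GB; used 3094 GB; unused 906 GB.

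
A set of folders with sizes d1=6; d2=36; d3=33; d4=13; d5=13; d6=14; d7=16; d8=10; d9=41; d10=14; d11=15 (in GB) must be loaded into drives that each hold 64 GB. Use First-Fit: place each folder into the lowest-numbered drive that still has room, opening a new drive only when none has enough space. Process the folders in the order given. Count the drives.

4

drive 1: place d1 (6 GB), 58 GB left
drive 1: place d2 (36 GB), 22 GB left
drive 2: place d3 (33 GB), 31 GB left
drive 1: place d4 (13 GB), 9 GB left
drive 2: place d5 (13 GB), 18 GB left
drive 2: place d6 (14 GB), 4 GB left
drive 3: place d7 (16 GB), 48 GB left
drive 3: place d8 (10 GB), 38 GB left
drive 4: place d9 (41 GB), 23 GB left
drive 3: place d10 (14 GB), 24 GB left
drive 3: place d11 (15 GB), 9 GB left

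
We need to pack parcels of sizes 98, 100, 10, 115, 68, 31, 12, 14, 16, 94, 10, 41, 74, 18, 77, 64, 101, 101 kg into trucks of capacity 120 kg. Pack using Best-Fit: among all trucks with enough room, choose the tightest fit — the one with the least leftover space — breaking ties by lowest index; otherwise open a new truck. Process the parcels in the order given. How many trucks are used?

truck 1: place 98 kg, 22 kg left
truck 2: place 100 kg, 20 kg left
truck 2: place 10 kg, 10 kg left
truck 3: place 115 kg, 5 kg left
truck 4: place 68 kg, 52 kg left
truck 4: place 31 kg, 21 kg left
truck 4: place 12 kg, 9 kg left
truck 1: place 14 kg, 8 kg left
truck 5: place 16 kg, 104 kg left
truck 5: place 94 kg, 10 kg left
truck 2: place 10 kg, 0 kg left
truck 6: place 41 kg, 79 kg left
truck 6: place 74 kg, 5 kg left
truck 7: place 18 kg, 102 kg left
truck 7: place 77 kg, 25 kg left
truck 8: place 64 kg, 56 kg left
truck 9: place 101 kg, 19 kg left
truck 10: place 101 kg, 19 kg left
Final trucks: [98,14] [100,10,10] [115] [68,31,12] [16,94] [41,74] [18,77] [64] [101] [101].

10 trucks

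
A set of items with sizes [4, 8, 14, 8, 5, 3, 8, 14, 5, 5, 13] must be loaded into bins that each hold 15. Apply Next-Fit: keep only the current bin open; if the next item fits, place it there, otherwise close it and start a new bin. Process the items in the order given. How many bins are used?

Put 4 in bin 1; 11 remain.
Put 8 in bin 1; 3 remain.
Put 14 in bin 2; 1 remain.
Put 8 in bin 3; 7 remain.
Put 5 in bin 3; 2 remain.
Put 3 in bin 4; 12 remain.
Put 8 in bin 4; 4 remain.
Put 14 in bin 5; 1 remain.
Put 5 in bin 6; 10 remain.
Put 5 in bin 6; 5 remain.
Put 13 in bin 7; 2 remain.
Final bins: [4,8] [14] [8,5] [3,8] [14] [5,5] [13].

7 bins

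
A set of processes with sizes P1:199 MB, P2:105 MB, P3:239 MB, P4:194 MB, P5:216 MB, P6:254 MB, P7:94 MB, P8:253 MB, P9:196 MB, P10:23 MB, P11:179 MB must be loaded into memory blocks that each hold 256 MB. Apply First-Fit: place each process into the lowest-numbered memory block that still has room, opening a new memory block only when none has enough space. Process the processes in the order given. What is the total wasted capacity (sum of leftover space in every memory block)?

352

P1 (199 MB) → memory block 1 (remaining 57 MB)
P2 (105 MB) → memory block 2 (remaining 151 MB)
P3 (239 MB) → memory block 3 (remaining 17 MB)
P4 (194 MB) → memory block 4 (remaining 62 MB)
P5 (216 MB) → memory block 5 (remaining 40 MB)
P6 (254 MB) → memory block 6 (remaining 2 MB)
P7 (94 MB) → memory block 2 (remaining 57 MB)
P8 (253 MB) → memory block 7 (remaining 3 MB)
P9 (196 MB) → memory block 8 (remaining 60 MB)
P10 (23 MB) → memory block 1 (remaining 34 MB)
P11 (179 MB) → memory block 9 (remaining 77 MB)
9 memory blocks × 256 MB = 2304 MB; used 1952 MB; unused 352 MB.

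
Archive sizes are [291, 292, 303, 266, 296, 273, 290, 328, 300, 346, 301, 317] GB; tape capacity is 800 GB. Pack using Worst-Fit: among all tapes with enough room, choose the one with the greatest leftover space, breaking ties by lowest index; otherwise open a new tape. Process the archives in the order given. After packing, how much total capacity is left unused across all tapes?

tape 1: place 291 GB, 509 GB left
tape 1: place 292 GB, 217 GB left
tape 2: place 303 GB, 497 GB left
tape 2: place 266 GB, 231 GB left
tape 3: place 296 GB, 504 GB left
tape 3: place 273 GB, 231 GB left
tape 4: place 290 GB, 510 GB left
tape 4: place 328 GB, 182 GB left
tape 5: place 300 GB, 500 GB left
tape 5: place 346 GB, 154 GB left
tape 6: place 301 GB, 499 GB left
tape 6: place 317 GB, 182 GB left
6 tapes × 800 GB = 4800 GB; used 3603 GB; unused 1197 GB.

1197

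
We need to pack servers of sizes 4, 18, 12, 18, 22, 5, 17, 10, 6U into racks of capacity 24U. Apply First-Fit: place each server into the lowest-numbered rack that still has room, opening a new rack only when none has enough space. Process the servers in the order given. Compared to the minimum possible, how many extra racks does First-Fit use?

1

First-Fit: [4,18] [12,5,6] [18] [22] [17] [10] → 6 racks.
Total size 112U; any packing needs at least ⌈112/24⌉ = 5 racks.
An optimal packing achieves that bound: [22] [18,6] [18,5] [17,4] [12,10] → 5 racks.
Excess: 6 − 5 = 1.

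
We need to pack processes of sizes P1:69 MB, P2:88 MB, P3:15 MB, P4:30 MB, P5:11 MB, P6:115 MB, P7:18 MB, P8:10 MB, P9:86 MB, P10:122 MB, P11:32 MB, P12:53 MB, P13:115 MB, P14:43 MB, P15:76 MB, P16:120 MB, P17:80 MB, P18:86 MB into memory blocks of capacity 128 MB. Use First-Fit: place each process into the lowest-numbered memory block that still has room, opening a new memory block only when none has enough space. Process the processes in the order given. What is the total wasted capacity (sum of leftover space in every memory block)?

239

P1 (69 MB) → memory block 1 (remaining 59 MB)
P2 (88 MB) → memory block 2 (remaining 40 MB)
P3 (15 MB) → memory block 1 (remaining 44 MB)
P4 (30 MB) → memory block 1 (remaining 14 MB)
P5 (11 MB) → memory block 1 (remaining 3 MB)
P6 (115 MB) → memory block 3 (remaining 13 MB)
P7 (18 MB) → memory block 2 (remaining 22 MB)
P8 (10 MB) → memory block 2 (remaining 12 MB)
P9 (86 MB) → memory block 4 (remaining 42 MB)
P10 (122 MB) → memory block 5 (remaining 6 MB)
P11 (32 MB) → memory block 4 (remaining 10 MB)
P12 (53 MB) → memory block 6 (remaining 75 MB)
P13 (115 MB) → memory block 7 (remaining 13 MB)
P14 (43 MB) → memory block 6 (remaining 32 MB)
P15 (76 MB) → memory block 8 (remaining 52 MB)
P16 (120 MB) → memory block 9 (remaining 8 MB)
P17 (80 MB) → memory block 10 (remaining 48 MB)
P18 (86 MB) → memory block 11 (remaining 42 MB)
11 memory blocks × 128 MB = 1408 MB; used 1169 MB; unused 239 MB.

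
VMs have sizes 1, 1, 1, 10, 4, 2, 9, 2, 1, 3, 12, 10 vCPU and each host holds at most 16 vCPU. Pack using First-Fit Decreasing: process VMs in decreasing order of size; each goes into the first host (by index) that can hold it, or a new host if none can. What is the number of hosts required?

Sorted descending: 12, 10, 10, 9, 4, 3, 2, 2, 1, 1, 1, 1.
Put 12 vCPU in host 1; 4 vCPU remain.
Put 10 vCPU in host 2; 6 vCPU remain.
Put 10 vCPU in host 3; 6 vCPU remain.
Put 9 vCPU in host 4; 7 vCPU remain.
Put 4 vCPU in host 1; 0 vCPU remain.
Put 3 vCPU in host 2; 3 vCPU remain.
Put 2 vCPU in host 2; 1 vCPU remain.
Put 2 vCPU in host 3; 4 vCPU remain.
Put 1 vCPU in host 2; 0 vCPU remain.
Put 1 vCPU in host 3; 3 vCPU remain.
Put 1 vCPU in host 3; 2 vCPU remain.
Put 1 vCPU in host 3; 1 vCPU remain.
Final hosts: [12,4] [10,3,2,1] [10,2,1,1,1] [9].

4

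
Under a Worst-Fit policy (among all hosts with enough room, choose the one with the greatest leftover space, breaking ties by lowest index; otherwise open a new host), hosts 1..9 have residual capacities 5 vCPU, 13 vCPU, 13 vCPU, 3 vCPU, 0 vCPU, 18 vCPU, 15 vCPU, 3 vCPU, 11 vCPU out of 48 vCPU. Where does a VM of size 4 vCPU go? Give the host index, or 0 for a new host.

Hosts with room: host 1 (5 vCPU), host 2 (13 vCPU), host 3 (13 vCPU), host 6 (18 vCPU), host 7 (15 vCPU), host 9 (11 vCPU).
Most room is host 6 with 18 vCPU free.

6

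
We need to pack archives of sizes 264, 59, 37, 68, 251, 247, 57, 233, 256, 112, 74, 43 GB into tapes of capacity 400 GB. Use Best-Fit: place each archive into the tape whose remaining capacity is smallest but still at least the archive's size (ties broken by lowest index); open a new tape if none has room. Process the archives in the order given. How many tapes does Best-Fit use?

5

Put 264 GB in tape 1; 136 GB remain.
Put 59 GB in tape 1; 77 GB remain.
Put 37 GB in tape 1; 40 GB remain.
Put 68 GB in tape 2; 332 GB remain.
Put 251 GB in tape 2; 81 GB remain.
Put 247 GB in tape 3; 153 GB remain.
Put 57 GB in tape 2; 24 GB remain.
Put 233 GB in tape 4; 167 GB remain.
Put 256 GB in tape 5; 144 GB remain.
Put 112 GB in tape 5; 32 GB remain.
Put 74 GB in tape 3; 79 GB remain.
Put 43 GB in tape 3; 36 GB remain.
Final tapes: [264,59,37] [68,251,57] [247,74,43] [233] [256,112].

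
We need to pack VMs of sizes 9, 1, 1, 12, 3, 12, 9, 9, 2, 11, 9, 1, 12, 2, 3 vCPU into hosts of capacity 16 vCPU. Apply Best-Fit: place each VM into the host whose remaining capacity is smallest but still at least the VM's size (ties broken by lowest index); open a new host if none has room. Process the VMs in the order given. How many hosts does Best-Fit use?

Put 9 vCPU in host 1; 7 vCPU remain.
Put 1 vCPU in host 1; 6 vCPU remain.
Put 1 vCPU in host 1; 5 vCPU remain.
Put 12 vCPU in host 2; 4 vCPU remain.
Put 3 vCPU in host 2; 1 vCPU remain.
Put 12 vCPU in host 3; 4 vCPU remain.
Put 9 vCPU in host 4; 7 vCPU remain.
Put 9 vCPU in host 5; 7 vCPU remain.
Put 2 vCPU in host 3; 2 vCPU remain.
Put 11 vCPU in host 6; 5 vCPU remain.
Put 9 vCPU in host 7; 7 vCPU remain.
Put 1 vCPU in host 2; 0 vCPU remain.
Put 12 vCPU in host 8; 4 vCPU remain.
Put 2 vCPU in host 3; 0 vCPU remain.
Put 3 vCPU in host 8; 1 vCPU remain.

8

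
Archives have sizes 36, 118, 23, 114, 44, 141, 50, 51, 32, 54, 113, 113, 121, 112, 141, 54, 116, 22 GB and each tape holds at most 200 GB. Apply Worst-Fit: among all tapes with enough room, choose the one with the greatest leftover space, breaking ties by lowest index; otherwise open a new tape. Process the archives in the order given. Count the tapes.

tape 1: place 36 GB, 164 GB left
tape 1: place 118 GB, 46 GB left
tape 1: place 23 GB, 23 GB left
tape 2: place 114 GB, 86 GB left
tape 2: place 44 GB, 42 GB left
tape 3: place 141 GB, 59 GB left
tape 3: place 50 GB, 9 GB left
tape 4: place 51 GB, 149 GB left
tape 4: place 32 GB, 117 GB left
tape 4: place 54 GB, 63 GB left
tape 5: place 113 GB, 87 GB left
tape 6: place 113 GB, 87 GB left
tape 7: place 121 GB, 79 GB left
tape 8: place 112 GB, 88 GB left
tape 9: place 141 GB, 59 GB left
tape 8: place 54 GB, 34 GB left
tape 10: place 116 GB, 84 GB left
tape 5: place 22 GB, 65 GB left
Final tapes: [36,118,23] [114,44] [141,50] [51,32,54] [113,22] [113] [121] [112,54] [141] [116].

10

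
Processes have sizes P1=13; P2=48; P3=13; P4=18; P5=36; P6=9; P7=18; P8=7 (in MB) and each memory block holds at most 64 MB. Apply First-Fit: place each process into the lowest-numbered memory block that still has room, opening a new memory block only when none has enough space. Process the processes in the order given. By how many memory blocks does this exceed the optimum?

First-Fit: [13,48] [13,18,9,18] [36,7] → 3 memory blocks.
Total size 162 MB; any packing needs at least ⌈162/64⌉ = 3 memory blocks.
So 3 is already optimal.

0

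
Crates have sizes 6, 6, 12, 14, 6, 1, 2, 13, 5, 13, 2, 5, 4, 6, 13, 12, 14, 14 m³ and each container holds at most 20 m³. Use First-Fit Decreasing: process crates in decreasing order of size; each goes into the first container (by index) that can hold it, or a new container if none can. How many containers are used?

Sorted descending: 14, 14, 14, 13, 13, 13, 12, 12, 6, 6, 6, 6, 5, 5, 4, 2, 2, 1.
Put 14 m³ in container 1; 6 m³ remain.
Put 14 m³ in container 2; 6 m³ remain.
Put 14 m³ in container 3; 6 m³ remain.
Put 13 m³ in container 4; 7 m³ remain.
Put 13 m³ in container 5; 7 m³ remain.
Put 13 m³ in container 6; 7 m³ remain.
Put 12 m³ in container 7; 8 m³ remain.
Put 12 m³ in container 8; 8 m³ remain.
Put 6 m³ in container 1; 0 m³ remain.
Put 6 m³ in container 2; 0 m³ remain.
Put 6 m³ in container 3; 0 m³ remain.
Put 6 m³ in container 4; 1 m³ remain.
Put 5 m³ in container 5; 2 m³ remain.
Put 5 m³ in container 6; 2 m³ remain.
Put 4 m³ in container 7; 4 m³ remain.
Put 2 m³ in container 5; 0 m³ remain.
Put 2 m³ in container 6; 0 m³ remain.
Put 1 m³ in container 4; 0 m³ remain.

8 containers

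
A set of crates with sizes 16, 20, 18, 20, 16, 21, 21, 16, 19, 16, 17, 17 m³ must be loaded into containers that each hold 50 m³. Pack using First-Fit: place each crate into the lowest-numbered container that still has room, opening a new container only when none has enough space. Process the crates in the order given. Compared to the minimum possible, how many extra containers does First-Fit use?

1

First-Fit: [16,20] [18,20] [16,21] [21,16] [19,16] [17,17] → 6 containers.
Total size 217 m³; any packing needs at least ⌈217/50⌉ = 5 containers.
An optimal packing achieves that bound: [21,21] [20,20] [19,18] [17,17,16] [16,16,16] → 5 containers.
Excess: 6 − 5 = 1.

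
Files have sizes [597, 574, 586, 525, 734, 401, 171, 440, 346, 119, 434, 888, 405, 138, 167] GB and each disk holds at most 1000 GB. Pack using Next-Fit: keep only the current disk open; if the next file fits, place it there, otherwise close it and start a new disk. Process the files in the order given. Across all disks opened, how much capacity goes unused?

3475

Put 597 GB in disk 1; 403 GB remain.
Put 574 GB in disk 2; 426 GB remain.
Put 586 GB in disk 3; 414 GB remain.
Put 525 GB in disk 4; 475 GB remain.
Put 734 GB in disk 5; 266 GB remain.
Put 401 GB in disk 6; 599 GB remain.
Put 171 GB in disk 6; 428 GB remain.
Put 440 GB in disk 7; 560 GB remain.
Put 346 GB in disk 7; 214 GB remain.
Put 119 GB in disk 7; 95 GB remain.
Put 434 GB in disk 8; 566 GB remain.
Put 888 GB in disk 9; 112 GB remain.
Put 405 GB in disk 10; 595 GB remain.
Put 138 GB in disk 10; 457 GB remain.
Put 167 GB in disk 10; 290 GB remain.
10 disks × 1000 GB = 10000 GB; used 6525 GB; unused 3475 GB.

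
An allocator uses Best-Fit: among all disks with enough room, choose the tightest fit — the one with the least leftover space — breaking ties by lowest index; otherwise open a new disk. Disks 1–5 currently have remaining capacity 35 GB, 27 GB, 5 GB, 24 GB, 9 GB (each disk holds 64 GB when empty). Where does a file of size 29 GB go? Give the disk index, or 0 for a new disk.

Disks with room: disk 1 (35 GB).
Tightest fit is disk 1 with 35 GB free.

1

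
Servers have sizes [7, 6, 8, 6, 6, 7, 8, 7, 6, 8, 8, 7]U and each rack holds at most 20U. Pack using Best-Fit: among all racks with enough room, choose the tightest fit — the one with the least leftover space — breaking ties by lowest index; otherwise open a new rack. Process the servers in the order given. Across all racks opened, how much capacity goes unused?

16

Put 7U in rack 1; 13U remain.
Put 6U in rack 1; 7U remain.
Put 8U in rack 2; 12U remain.
Put 6U in rack 1; 1U remain.
Put 6U in rack 2; 6U remain.
Put 7U in rack 3; 13U remain.
Put 8U in rack 3; 5U remain.
Put 7U in rack 4; 13U remain.
Put 6U in rack 2; 0U remain.
Put 8U in rack 4; 5U remain.
Put 8U in rack 5; 12U remain.
Put 7U in rack 5; 5U remain.
5 racks × 20U = 100U; used 84U; unused 16U.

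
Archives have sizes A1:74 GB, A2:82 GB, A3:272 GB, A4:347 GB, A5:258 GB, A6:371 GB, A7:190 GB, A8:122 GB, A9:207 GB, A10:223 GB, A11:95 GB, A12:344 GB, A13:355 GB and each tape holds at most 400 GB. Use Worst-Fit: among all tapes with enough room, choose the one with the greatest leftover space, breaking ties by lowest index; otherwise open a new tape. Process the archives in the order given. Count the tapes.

9

A1 (74 GB) → tape 1 (remaining 326 GB)
A2 (82 GB) → tape 1 (remaining 244 GB)
A3 (272 GB) → tape 2 (remaining 128 GB)
A4 (347 GB) → tape 3 (remaining 53 GB)
A5 (258 GB) → tape 4 (remaining 142 GB)
A6 (371 GB) → tape 5 (remaining 29 GB)
A7 (190 GB) → tape 1 (remaining 54 GB)
A8 (122 GB) → tape 4 (remaining 20 GB)
A9 (207 GB) → tape 6 (remaining 193 GB)
A10 (223 GB) → tape 7 (remaining 177 GB)
A11 (95 GB) → tape 6 (remaining 98 GB)
A12 (344 GB) → tape 8 (remaining 56 GB)
A13 (355 GB) → tape 9 (remaining 45 GB)
Final tapes: [74,82,190] [272] [347] [258,122] [371] [207,95] [223] [344] [355].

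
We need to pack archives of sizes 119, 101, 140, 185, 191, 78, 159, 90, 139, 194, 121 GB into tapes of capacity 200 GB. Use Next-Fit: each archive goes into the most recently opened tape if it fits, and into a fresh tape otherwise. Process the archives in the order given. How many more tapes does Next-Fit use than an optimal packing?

2

Next-Fit: [119] [101] [140] [185] [191] [78] [159] [90] [139] [194] [121] → 11 tapes.
9 archives exceed 100 GB (half the capacity), and no two of those can share a tape, so at least 9 tapes are needed.
An optimal packing achieves that bound: [194] [191] [185] [159] [140] [139] [121,78] [119] [101,90] → 9 tapes.
Excess: 11 − 9 = 2.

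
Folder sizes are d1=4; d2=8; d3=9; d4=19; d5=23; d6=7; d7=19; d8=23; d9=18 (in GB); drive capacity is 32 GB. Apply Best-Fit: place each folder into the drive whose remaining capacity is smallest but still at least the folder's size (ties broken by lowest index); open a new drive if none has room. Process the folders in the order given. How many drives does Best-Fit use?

6

Put d1 (4 GB) in drive 1; 28 GB remain.
Put d2 (8 GB) in drive 1; 20 GB remain.
Put d3 (9 GB) in drive 1; 11 GB remain.
Put d4 (19 GB) in drive 2; 13 GB remain.
Put d5 (23 GB) in drive 3; 9 GB remain.
Put d6 (7 GB) in drive 3; 2 GB remain.
Put d7 (19 GB) in drive 4; 13 GB remain.
Put d8 (23 GB) in drive 5; 9 GB remain.
Put d9 (18 GB) in drive 6; 14 GB remain.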